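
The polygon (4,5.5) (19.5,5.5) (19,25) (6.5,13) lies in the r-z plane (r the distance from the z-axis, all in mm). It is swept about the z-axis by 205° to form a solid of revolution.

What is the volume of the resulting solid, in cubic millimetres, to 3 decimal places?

Volume = 8781.570 mm³

Profile (r,z), 4 vertices: (4,5.5) (19.5,5.5) (19,25) (6.5,13)
edge 0: (4,5.5)→(19.5,5.5)  cross = 4·5.5 − 19.5·5.5 = -85.2500; (r_i+r_j)·cross = 23.5·-85.2500 = -2003.3750
edge 1: (19.5,5.5)→(19,25)  cross = 19.5·25 − 19·5.5 = 383.0000; (r_i+r_j)·cross = 38.5·383.0000 = 14745.5000
edge 2: (19,25)→(6.5,13)  cross = 19·13 − 6.5·25 = 84.5000; (r_i+r_j)·cross = 25.5·84.5000 = 2154.7500
edge 3: (6.5,13)→(4,5.5)  cross = 6.5·5.5 − 4·13 = -16.2500; (r_i+r_j)·cross = 10.5·-16.2500 = -170.6250
Σcross = 366.0000 → A = |Σcross|/2 = 183.0000 mm²
Σ(r_i+r_j)·cross = 14726.2500 → first moment M = |Σ|/6 = 2454.3750
R_c = M/A = 2454.3750/183.0000 = 13.4119 mm
θ = 205° = 3.577925 rad
V = θ·R_c·A = 3.577925·13.4119·183.0000 = 8781.570 mm³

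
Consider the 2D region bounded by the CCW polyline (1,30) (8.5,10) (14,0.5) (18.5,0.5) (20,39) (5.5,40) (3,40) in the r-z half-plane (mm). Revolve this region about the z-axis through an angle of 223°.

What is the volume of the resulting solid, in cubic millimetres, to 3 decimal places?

Volume = 24596.675 mm³

Profile (r,z), 7 vertices: (1,30) (8.5,10) (14,0.5) (18.5,0.5) (20,39) (5.5,40) (3,40)
edge 0: (1,30)→(8.5,10)  cross = 1·10 − 8.5·30 = -245.0000; (r_i+r_j)·cross = 9.5·-245.0000 = -2327.5000
edge 1: (8.5,10)→(14,0.5)  cross = 8.5·0.5 − 14·10 = -135.7500; (r_i+r_j)·cross = 22.5·-135.7500 = -3054.3750
edge 2: (14,0.5)→(18.5,0.5)  cross = 14·0.5 − 18.5·0.5 = -2.2500; (r_i+r_j)·cross = 32.5·-2.2500 = -73.1250
edge 3: (18.5,0.5)→(20,39)  cross = 18.5·39 − 20·0.5 = 711.5000; (r_i+r_j)·cross = 38.5·711.5000 = 27392.7500
edge 4: (20,39)→(5.5,40)  cross = 20·40 − 5.5·39 = 585.5000; (r_i+r_j)·cross = 25.5·585.5000 = 14930.2500
edge 5: (5.5,40)→(3,40)  cross = 5.5·40 − 3·40 = 100.0000; (r_i+r_j)·cross = 8.5·100.0000 = 850.0000
edge 6: (3,40)→(1,30)  cross = 3·30 − 1·40 = 50.0000; (r_i+r_j)·cross = 4·50.0000 = 200.0000
Σcross = 1064.0000 → A = |Σcross|/2 = 532.0000 mm²
Σ(r_i+r_j)·cross = 37918.0000 → first moment M = |Σ|/6 = 6319.6667
R_c = M/A = 6319.6667/532.0000 = 11.8791 mm
θ = 223° = 3.892084 rad
V = θ·R_c·A = 3.892084·11.8791·532.0000 = 24596.675 mm³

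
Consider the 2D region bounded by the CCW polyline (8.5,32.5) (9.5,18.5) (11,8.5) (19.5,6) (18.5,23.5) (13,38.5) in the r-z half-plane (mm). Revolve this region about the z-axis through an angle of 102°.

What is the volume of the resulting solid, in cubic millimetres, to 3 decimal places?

Volume = 5865.951 mm³

Profile (r,z), 6 vertices: (8.5,32.5) (9.5,18.5) (11,8.5) (19.5,6) (18.5,23.5) (13,38.5)
edge 0: (8.5,32.5)→(9.5,18.5)  cross = 8.5·18.5 − 9.5·32.5 = -151.5000; (r_i+r_j)·cross = 18·-151.5000 = -2727.0000
edge 1: (9.5,18.5)→(11,8.5)  cross = 9.5·8.5 − 11·18.5 = -122.7500; (r_i+r_j)·cross = 20.5·-122.7500 = -2516.3750
edge 2: (11,8.5)→(19.5,6)  cross = 11·6 − 19.5·8.5 = -99.7500; (r_i+r_j)·cross = 30.5·-99.7500 = -3042.3750
edge 3: (19.5,6)→(18.5,23.5)  cross = 19.5·23.5 − 18.5·6 = 347.2500; (r_i+r_j)·cross = 38·347.2500 = 13195.5000
edge 4: (18.5,23.5)→(13,38.5)  cross = 18.5·38.5 − 13·23.5 = 406.7500; (r_i+r_j)·cross = 31.5·406.7500 = 12812.6250
edge 5: (13,38.5)→(8.5,32.5)  cross = 13·32.5 − 8.5·38.5 = 95.2500; (r_i+r_j)·cross = 21.5·95.2500 = 2047.8750
Σcross = 475.2500 → A = |Σcross|/2 = 237.6250 mm²
Σ(r_i+r_j)·cross = 19770.2500 → first moment M = |Σ|/6 = 3295.0417
R_c = M/A = 3295.0417/237.6250 = 13.8666 mm
θ = 102° = 1.780236 rad
V = θ·R_c·A = 1.780236·13.8666·237.6250 = 5865.951 mm³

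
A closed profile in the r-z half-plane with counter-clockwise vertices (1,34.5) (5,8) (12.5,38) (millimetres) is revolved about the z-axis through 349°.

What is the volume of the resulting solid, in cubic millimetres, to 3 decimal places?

Volume = 5986.507 mm³

Profile (r,z), 3 vertices: (1,34.5) (5,8) (12.5,38)
edge 0: (1,34.5)→(5,8)  cross = 1·8 − 5·34.5 = -164.5000; (r_i+r_j)·cross = 6·-164.5000 = -987.0000
edge 1: (5,8)→(12.5,38)  cross = 5·38 − 12.5·8 = 90.0000; (r_i+r_j)·cross = 17.5·90.0000 = 1575.0000
edge 2: (12.5,38)→(1,34.5)  cross = 12.5·34.5 − 1·38 = 393.2500; (r_i+r_j)·cross = 13.5·393.2500 = 5308.8750
Σcross = 318.7500 → A = |Σcross|/2 = 159.3750 mm²
Σ(r_i+r_j)·cross = 5896.8750 → first moment M = |Σ|/6 = 982.8125
R_c = M/A = 982.8125/159.3750 = 6.1667 mm
θ = 349° = 6.091199 rad
V = θ·R_c·A = 6.091199·6.1667·159.3750 = 5986.507 mm³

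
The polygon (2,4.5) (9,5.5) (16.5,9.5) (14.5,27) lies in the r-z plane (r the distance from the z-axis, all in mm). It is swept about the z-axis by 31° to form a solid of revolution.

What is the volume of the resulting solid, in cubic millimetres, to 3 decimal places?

Volume = 835.700 mm³

Profile (r,z), 4 vertices: (2,4.5) (9,5.5) (16.5,9.5) (14.5,27)
edge 0: (2,4.5)→(9,5.5)  cross = 2·5.5 − 9·4.5 = -29.5000; (r_i+r_j)·cross = 11·-29.5000 = -324.5000
edge 1: (9,5.5)→(16.5,9.5)  cross = 9·9.5 − 16.5·5.5 = -5.2500; (r_i+r_j)·cross = 25.5·-5.2500 = -133.8750
edge 2: (16.5,9.5)→(14.5,27)  cross = 16.5·27 − 14.5·9.5 = 307.7500; (r_i+r_j)·cross = 31·307.7500 = 9540.2500
edge 3: (14.5,27)→(2,4.5)  cross = 14.5·4.5 − 2·27 = 11.2500; (r_i+r_j)·cross = 16.5·11.2500 = 185.6250
Σcross = 284.2500 → A = |Σcross|/2 = 142.1250 mm²
Σ(r_i+r_j)·cross = 9267.5000 → first moment M = |Σ|/6 = 1544.5833
R_c = M/A = 1544.5833/142.1250 = 10.8678 mm
θ = 31° = 0.541052 rad
V = θ·R_c·A = 0.541052·10.8678·142.1250 = 835.700 mm³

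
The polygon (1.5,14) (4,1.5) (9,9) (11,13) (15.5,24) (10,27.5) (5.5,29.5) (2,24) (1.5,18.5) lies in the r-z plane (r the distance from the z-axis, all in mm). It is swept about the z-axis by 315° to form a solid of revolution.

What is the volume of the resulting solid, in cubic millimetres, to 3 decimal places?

Volume = 8724.416 mm³

Profile (r,z), 9 vertices: (1.5,14) (4,1.5) (9,9) (11,13) (15.5,24) (10,27.5) (5.5,29.5) (2,24) (1.5,18.5)
edge 0: (1.5,14)→(4,1.5)  cross = 1.5·1.5 − 4·14 = -53.7500; (r_i+r_j)·cross = 5.5·-53.7500 = -295.6250
edge 1: (4,1.5)→(9,9)  cross = 4·9 − 9·1.5 = 22.5000; (r_i+r_j)·cross = 13·22.5000 = 292.5000
edge 2: (9,9)→(11,13)  cross = 9·13 − 11·9 = 18.0000; (r_i+r_j)·cross = 20·18.0000 = 360.0000
edge 3: (11,13)→(15.5,24)  cross = 11·24 − 15.5·13 = 62.5000; (r_i+r_j)·cross = 26.5·62.5000 = 1656.2500
edge 4: (15.5,24)→(10,27.5)  cross = 15.5·27.5 − 10·24 = 186.2500; (r_i+r_j)·cross = 25.5·186.2500 = 4749.3750
edge 5: (10,27.5)→(5.5,29.5)  cross = 10·29.5 − 5.5·27.5 = 143.7500; (r_i+r_j)·cross = 15.5·143.7500 = 2228.1250
edge 6: (5.5,29.5)→(2,24)  cross = 5.5·24 − 2·29.5 = 73.0000; (r_i+r_j)·cross = 7.5·73.0000 = 547.5000
edge 7: (2,24)→(1.5,18.5)  cross = 2·18.5 − 1.5·24 = 1.0000; (r_i+r_j)·cross = 3.5·1.0000 = 3.5000
edge 8: (1.5,18.5)→(1.5,14)  cross = 1.5·14 − 1.5·18.5 = -6.7500; (r_i+r_j)·cross = 3·-6.7500 = -20.2500
Σcross = 446.5000 → A = |Σcross|/2 = 223.2500 mm²
Σ(r_i+r_j)·cross = 9521.3750 → first moment M = |Σ|/6 = 1586.8958
R_c = M/A = 1586.8958/223.2500 = 7.1082 mm
θ = 315° = 5.497787 rad
V = θ·R_c·A = 5.497787·7.1082·223.2500 = 8724.416 mm³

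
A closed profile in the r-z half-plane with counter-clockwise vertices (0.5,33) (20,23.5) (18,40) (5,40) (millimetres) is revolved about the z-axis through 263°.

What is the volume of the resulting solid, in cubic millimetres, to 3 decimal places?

Profile (r,z), 4 vertices: (0.5,33) (20,23.5) (18,40) (5,40)
edge 0: (0.5,33)→(20,23.5)  cross = 0.5·23.5 − 20·33 = -648.2500; (r_i+r_j)·cross = 20.5·-648.2500 = -13289.1250
edge 1: (20,23.5)→(18,40)  cross = 20·40 − 18·23.5 = 377.0000; (r_i+r_j)·cross = 38·377.0000 = 14326.0000
edge 2: (18,40)→(5,40)  cross = 18·40 − 5·40 = 520.0000; (r_i+r_j)·cross = 23·520.0000 = 11960.0000
edge 3: (5,40)→(0.5,33)  cross = 5·33 − 0.5·40 = 145.0000; (r_i+r_j)·cross = 5.5·145.0000 = 797.5000
Σcross = 393.7500 → A = |Σcross|/2 = 196.8750 mm²
Σ(r_i+r_j)·cross = 13794.3750 → first moment M = |Σ|/6 = 2299.0625
R_c = M/A = 2299.0625/196.8750 = 11.6778 mm
θ = 263° = 4.590216 rad
V = θ·R_c·A = 4.590216·11.6778·196.8750 = 10553.193 mm³

Volume = 10553.193 mm³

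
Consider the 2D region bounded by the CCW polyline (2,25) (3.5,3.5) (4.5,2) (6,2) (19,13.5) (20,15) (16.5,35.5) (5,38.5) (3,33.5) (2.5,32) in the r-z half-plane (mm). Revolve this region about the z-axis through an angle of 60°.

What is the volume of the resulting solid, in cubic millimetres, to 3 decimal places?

Profile (r,z), 10 vertices: (2,25) (3.5,3.5) (4.5,2) (6,2) (19,13.5) (20,15) (16.5,35.5) (5,38.5) (3,33.5) (2.5,32)
edge 0: (2,25)→(3.5,3.5)  cross = 2·3.5 − 3.5·25 = -80.5000; (r_i+r_j)·cross = 5.5·-80.5000 = -442.7500
edge 1: (3.5,3.5)→(4.5,2)  cross = 3.5·2 − 4.5·3.5 = -8.7500; (r_i+r_j)·cross = 8·-8.7500 = -70.0000
edge 2: (4.5,2)→(6,2)  cross = 4.5·2 − 6·2 = -3.0000; (r_i+r_j)·cross = 10.5·-3.0000 = -31.5000
edge 3: (6,2)→(19,13.5)  cross = 6·13.5 − 19·2 = 43.0000; (r_i+r_j)·cross = 25·43.0000 = 1075.0000
edge 4: (19,13.5)→(20,15)  cross = 19·15 − 20·13.5 = 15.0000; (r_i+r_j)·cross = 39·15.0000 = 585.0000
edge 5: (20,15)→(16.5,35.5)  cross = 20·35.5 − 16.5·15 = 462.5000; (r_i+r_j)·cross = 36.5·462.5000 = 16881.2500
edge 6: (16.5,35.5)→(5,38.5)  cross = 16.5·38.5 − 5·35.5 = 457.7500; (r_i+r_j)·cross = 21.5·457.7500 = 9841.6250
edge 7: (5,38.5)→(3,33.5)  cross = 5·33.5 − 3·38.5 = 52.0000; (r_i+r_j)·cross = 8·52.0000 = 416.0000
edge 8: (3,33.5)→(2.5,32)  cross = 3·32 − 2.5·33.5 = 12.2500; (r_i+r_j)·cross = 5.5·12.2500 = 67.3750
edge 9: (2.5,32)→(2,25)  cross = 2.5·25 − 2·32 = -1.5000; (r_i+r_j)·cross = 4.5·-1.5000 = -6.7500
Σcross = 948.7500 → A = |Σcross|/2 = 474.3750 mm²
Σ(r_i+r_j)·cross = 28315.2500 → first moment M = |Σ|/6 = 4719.2083
R_c = M/A = 4719.2083/474.3750 = 9.9483 mm
θ = 60° = 1.047198 rad
V = θ·R_c·A = 1.047198·9.9483·474.3750 = 4941.943 mm³

Volume = 4941.943 mm³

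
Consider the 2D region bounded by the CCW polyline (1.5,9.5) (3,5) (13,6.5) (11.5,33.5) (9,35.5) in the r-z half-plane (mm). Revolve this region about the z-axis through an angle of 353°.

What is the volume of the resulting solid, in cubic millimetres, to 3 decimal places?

Volume = 10825.797 mm³

Profile (r,z), 5 vertices: (1.5,9.5) (3,5) (13,6.5) (11.5,33.5) (9,35.5)
edge 0: (1.5,9.5)→(3,5)  cross = 1.5·5 − 3·9.5 = -21.0000; (r_i+r_j)·cross = 4.5·-21.0000 = -94.5000
edge 1: (3,5)→(13,6.5)  cross = 3·6.5 − 13·5 = -45.5000; (r_i+r_j)·cross = 16·-45.5000 = -728.0000
edge 2: (13,6.5)→(11.5,33.5)  cross = 13·33.5 − 11.5·6.5 = 360.7500; (r_i+r_j)·cross = 24.5·360.7500 = 8838.3750
edge 3: (11.5,33.5)→(9,35.5)  cross = 11.5·35.5 − 9·33.5 = 106.7500; (r_i+r_j)·cross = 20.5·106.7500 = 2188.3750
edge 4: (9,35.5)→(1.5,9.5)  cross = 9·9.5 − 1.5·35.5 = 32.2500; (r_i+r_j)·cross = 10.5·32.2500 = 338.6250
Σcross = 433.2500 → A = |Σcross|/2 = 216.6250 mm²
Σ(r_i+r_j)·cross = 10542.8750 → first moment M = |Σ|/6 = 1757.1458
R_c = M/A = 1757.1458/216.6250 = 8.1115 mm
θ = 353° = 6.161012 rad
V = θ·R_c·A = 6.161012·8.1115·216.6250 = 10825.797 mm³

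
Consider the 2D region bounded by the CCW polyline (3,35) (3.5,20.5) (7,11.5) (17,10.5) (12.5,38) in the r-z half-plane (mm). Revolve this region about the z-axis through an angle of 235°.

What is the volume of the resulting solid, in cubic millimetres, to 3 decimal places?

Profile (r,z), 5 vertices: (3,35) (3.5,20.5) (7,11.5) (17,10.5) (12.5,38)
edge 0: (3,35)→(3.5,20.5)  cross = 3·20.5 − 3.5·35 = -61.0000; (r_i+r_j)·cross = 6.5·-61.0000 = -396.5000
edge 1: (3.5,20.5)→(7,11.5)  cross = 3.5·11.5 − 7·20.5 = -103.2500; (r_i+r_j)·cross = 10.5·-103.2500 = -1084.1250
edge 2: (7,11.5)→(17,10.5)  cross = 7·10.5 − 17·11.5 = -122.0000; (r_i+r_j)·cross = 24·-122.0000 = -2928.0000
edge 3: (17,10.5)→(12.5,38)  cross = 17·38 − 12.5·10.5 = 514.7500; (r_i+r_j)·cross = 29.5·514.7500 = 15185.1250
edge 4: (12.5,38)→(3,35)  cross = 12.5·35 − 3·38 = 323.5000; (r_i+r_j)·cross = 15.5·323.5000 = 5014.2500
Σcross = 552.0000 → A = |Σcross|/2 = 276.0000 mm²
Σ(r_i+r_j)·cross = 15790.7500 → first moment M = |Σ|/6 = 2631.7917
R_c = M/A = 2631.7917/276.0000 = 9.5355 mm
θ = 235° = 4.101524 rad
V = θ·R_c·A = 4.101524·9.5355·276.0000 = 10794.356 mm³

Volume = 10794.356 mm³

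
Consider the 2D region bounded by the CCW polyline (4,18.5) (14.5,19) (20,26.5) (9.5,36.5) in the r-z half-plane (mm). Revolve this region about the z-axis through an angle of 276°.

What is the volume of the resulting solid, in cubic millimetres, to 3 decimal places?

Volume = 8911.651 mm³

Profile (r,z), 4 vertices: (4,18.5) (14.5,19) (20,26.5) (9.5,36.5)
edge 0: (4,18.5)→(14.5,19)  cross = 4·19 − 14.5·18.5 = -192.2500; (r_i+r_j)·cross = 18.5·-192.2500 = -3556.6250
edge 1: (14.5,19)→(20,26.5)  cross = 14.5·26.5 − 20·19 = 4.2500; (r_i+r_j)·cross = 34.5·4.2500 = 146.6250
edge 2: (20,26.5)→(9.5,36.5)  cross = 20·36.5 − 9.5·26.5 = 478.2500; (r_i+r_j)·cross = 29.5·478.2500 = 14108.3750
edge 3: (9.5,36.5)→(4,18.5)  cross = 9.5·18.5 − 4·36.5 = 29.7500; (r_i+r_j)·cross = 13.5·29.7500 = 401.6250
Σcross = 320.0000 → A = |Σcross|/2 = 160.0000 mm²
Σ(r_i+r_j)·cross = 11100.0000 → first moment M = |Σ|/6 = 1850.0000
R_c = M/A = 1850.0000/160.0000 = 11.5625 mm
θ = 276° = 4.817109 rad
V = θ·R_c·A = 4.817109·11.5625·160.0000 = 8911.651 mm³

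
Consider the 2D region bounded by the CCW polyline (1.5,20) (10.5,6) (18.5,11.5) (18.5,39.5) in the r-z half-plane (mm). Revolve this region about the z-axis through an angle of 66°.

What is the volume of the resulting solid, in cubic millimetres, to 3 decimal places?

Profile (r,z), 4 vertices: (1.5,20) (10.5,6) (18.5,11.5) (18.5,39.5)
edge 0: (1.5,20)→(10.5,6)  cross = 1.5·6 − 10.5·20 = -201.0000; (r_i+r_j)·cross = 12·-201.0000 = -2412.0000
edge 1: (10.5,6)→(18.5,11.5)  cross = 10.5·11.5 − 18.5·6 = 9.7500; (r_i+r_j)·cross = 29·9.7500 = 282.7500
edge 2: (18.5,11.5)→(18.5,39.5)  cross = 18.5·39.5 − 18.5·11.5 = 518.0000; (r_i+r_j)·cross = 37·518.0000 = 19166.0000
edge 3: (18.5,39.5)→(1.5,20)  cross = 18.5·20 − 1.5·39.5 = 310.7500; (r_i+r_j)·cross = 20·310.7500 = 6215.0000
Σcross = 637.5000 → A = |Σcross|/2 = 318.7500 mm²
Σ(r_i+r_j)·cross = 23251.7500 → first moment M = |Σ|/6 = 3875.2917
R_c = M/A = 3875.2917/318.7500 = 12.1578 mm
θ = 66° = 1.151917 rad
V = θ·R_c·A = 1.151917·12.1578·318.7500 = 4464.016 mm³

Volume = 4464.016 mm³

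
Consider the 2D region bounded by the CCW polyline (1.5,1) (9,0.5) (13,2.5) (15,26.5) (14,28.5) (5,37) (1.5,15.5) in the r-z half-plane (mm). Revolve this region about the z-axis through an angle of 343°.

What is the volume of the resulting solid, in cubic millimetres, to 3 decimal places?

Profile (r,z), 7 vertices: (1.5,1) (9,0.5) (13,2.5) (15,26.5) (14,28.5) (5,37) (1.5,15.5)
edge 0: (1.5,1)→(9,0.5)  cross = 1.5·0.5 − 9·1 = -8.2500; (r_i+r_j)·cross = 10.5·-8.2500 = -86.6250
edge 1: (9,0.5)→(13,2.5)  cross = 9·2.5 − 13·0.5 = 16.0000; (r_i+r_j)·cross = 22·16.0000 = 352.0000
edge 2: (13,2.5)→(15,26.5)  cross = 13·26.5 − 15·2.5 = 307.0000; (r_i+r_j)·cross = 28·307.0000 = 8596.0000
edge 3: (15,26.5)→(14,28.5)  cross = 15·28.5 − 14·26.5 = 56.5000; (r_i+r_j)·cross = 29·56.5000 = 1638.5000
edge 4: (14,28.5)→(5,37)  cross = 14·37 − 5·28.5 = 375.5000; (r_i+r_j)·cross = 19·375.5000 = 7134.5000
edge 5: (5,37)→(1.5,15.5)  cross = 5·15.5 − 1.5·37 = 22.0000; (r_i+r_j)·cross = 6.5·22.0000 = 143.0000
edge 6: (1.5,15.5)→(1.5,1)  cross = 1.5·1 − 1.5·15.5 = -21.7500; (r_i+r_j)·cross = 3·-21.7500 = -65.2500
Σcross = 747.0000 → A = |Σcross|/2 = 373.5000 mm²
Σ(r_i+r_j)·cross = 17712.1250 → first moment M = |Σ|/6 = 2952.0208
R_c = M/A = 2952.0208/373.5000 = 7.9037 mm
θ = 343° = 5.986479 rad
V = θ·R_c·A = 5.986479·7.9037·373.5000 = 17672.212 mm³

Volume = 17672.212 mm³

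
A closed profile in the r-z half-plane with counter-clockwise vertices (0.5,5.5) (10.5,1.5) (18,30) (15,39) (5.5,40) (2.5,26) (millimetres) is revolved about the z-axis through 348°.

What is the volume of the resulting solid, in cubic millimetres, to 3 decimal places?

Profile (r,z), 6 vertices: (0.5,5.5) (10.5,1.5) (18,30) (15,39) (5.5,40) (2.5,26)
edge 0: (0.5,5.5)→(10.5,1.5)  cross = 0.5·1.5 − 10.5·5.5 = -57.0000; (r_i+r_j)·cross = 11·-57.0000 = -627.0000
edge 1: (10.5,1.5)→(18,30)  cross = 10.5·30 − 18·1.5 = 288.0000; (r_i+r_j)·cross = 28.5·288.0000 = 8208.0000
edge 2: (18,30)→(15,39)  cross = 18·39 − 15·30 = 252.0000; (r_i+r_j)·cross = 33·252.0000 = 8316.0000
edge 3: (15,39)→(5.5,40)  cross = 15·40 − 5.5·39 = 385.5000; (r_i+r_j)·cross = 20.5·385.5000 = 7902.7500
edge 4: (5.5,40)→(2.5,26)  cross = 5.5·26 − 2.5·40 = 43.0000; (r_i+r_j)·cross = 8·43.0000 = 344.0000
edge 5: (2.5,26)→(0.5,5.5)  cross = 2.5·5.5 − 0.5·26 = 0.7500; (r_i+r_j)·cross = 3·0.7500 = 2.2500
Σcross = 912.2500 → A = |Σcross|/2 = 456.1250 mm²
Σ(r_i+r_j)·cross = 24146.0000 → first moment M = |Σ|/6 = 4024.3333
R_c = M/A = 4024.3333/456.1250 = 8.8229 mm
θ = 348° = 6.073746 rad
V = θ·R_c·A = 6.073746·8.8229·456.1250 = 24442.778 mm³

Volume = 24442.778 mm³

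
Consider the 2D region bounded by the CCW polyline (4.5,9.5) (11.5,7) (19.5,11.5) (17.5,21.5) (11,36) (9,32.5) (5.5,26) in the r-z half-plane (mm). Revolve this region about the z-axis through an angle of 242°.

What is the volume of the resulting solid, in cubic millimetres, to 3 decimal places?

Profile (r,z), 7 vertices: (4.5,9.5) (11.5,7) (19.5,11.5) (17.5,21.5) (11,36) (9,32.5) (5.5,26)
edge 0: (4.5,9.5)→(11.5,7)  cross = 4.5·7 − 11.5·9.5 = -77.7500; (r_i+r_j)·cross = 16·-77.7500 = -1244.0000
edge 1: (11.5,7)→(19.5,11.5)  cross = 11.5·11.5 − 19.5·7 = -4.2500; (r_i+r_j)·cross = 31·-4.2500 = -131.7500
edge 2: (19.5,11.5)→(17.5,21.5)  cross = 19.5·21.5 − 17.5·11.5 = 218.0000; (r_i+r_j)·cross = 37·218.0000 = 8066.0000
edge 3: (17.5,21.5)→(11,36)  cross = 17.5·36 − 11·21.5 = 393.5000; (r_i+r_j)·cross = 28.5·393.5000 = 11214.7500
edge 4: (11,36)→(9,32.5)  cross = 11·32.5 − 9·36 = 33.5000; (r_i+r_j)·cross = 20·33.5000 = 670.0000
edge 5: (9,32.5)→(5.5,26)  cross = 9·26 − 5.5·32.5 = 55.2500; (r_i+r_j)·cross = 14.5·55.2500 = 801.1250
edge 6: (5.5,26)→(4.5,9.5)  cross = 5.5·9.5 − 4.5·26 = -64.7500; (r_i+r_j)·cross = 10·-64.7500 = -647.5000
Σcross = 553.5000 → A = |Σcross|/2 = 276.7500 mm²
Σ(r_i+r_j)·cross = 18728.6250 → first moment M = |Σ|/6 = 3121.4375
R_c = M/A = 3121.4375/276.7500 = 11.2789 mm
θ = 242° = 4.223697 rad
V = θ·R_c·A = 4.223697·11.2789·276.7500 = 13184.006 mm³

Volume = 13184.006 mm³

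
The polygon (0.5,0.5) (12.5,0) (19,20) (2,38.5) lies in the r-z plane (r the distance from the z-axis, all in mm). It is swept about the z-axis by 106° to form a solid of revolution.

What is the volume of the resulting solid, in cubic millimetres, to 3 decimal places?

Volume = 6866.650 mm³

Profile (r,z), 4 vertices: (0.5,0.5) (12.5,0) (19,20) (2,38.5)
edge 0: (0.5,0.5)→(12.5,0)  cross = 0.5·0 − 12.5·0.5 = -6.2500; (r_i+r_j)·cross = 13·-6.2500 = -81.2500
edge 1: (12.5,0)→(19,20)  cross = 12.5·20 − 19·0 = 250.0000; (r_i+r_j)·cross = 31.5·250.0000 = 7875.0000
edge 2: (19,20)→(2,38.5)  cross = 19·38.5 − 2·20 = 691.5000; (r_i+r_j)·cross = 21·691.5000 = 14521.5000
edge 3: (2,38.5)→(0.5,0.5)  cross = 2·0.5 − 0.5·38.5 = -18.2500; (r_i+r_j)·cross = 2.5·-18.2500 = -45.6250
Σcross = 917.0000 → A = |Σcross|/2 = 458.5000 mm²
Σ(r_i+r_j)·cross = 22269.6250 → first moment M = |Σ|/6 = 3711.6042
R_c = M/A = 3711.6042/458.5000 = 8.0951 mm
θ = 106° = 1.850049 rad
V = θ·R_c·A = 1.850049·8.0951·458.5000 = 6866.650 mm³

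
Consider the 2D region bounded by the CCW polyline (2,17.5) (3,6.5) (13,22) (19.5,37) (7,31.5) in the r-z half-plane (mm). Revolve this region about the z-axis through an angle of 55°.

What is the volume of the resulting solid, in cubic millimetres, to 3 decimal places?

Volume = 1783.252 mm³

Profile (r,z), 5 vertices: (2,17.5) (3,6.5) (13,22) (19.5,37) (7,31.5)
edge 0: (2,17.5)→(3,6.5)  cross = 2·6.5 − 3·17.5 = -39.5000; (r_i+r_j)·cross = 5·-39.5000 = -197.5000
edge 1: (3,6.5)→(13,22)  cross = 3·22 − 13·6.5 = -18.5000; (r_i+r_j)·cross = 16·-18.5000 = -296.0000
edge 2: (13,22)→(19.5,37)  cross = 13·37 − 19.5·22 = 52.0000; (r_i+r_j)·cross = 32.5·52.0000 = 1690.0000
edge 3: (19.5,37)→(7,31.5)  cross = 19.5·31.5 − 7·37 = 355.2500; (r_i+r_j)·cross = 26.5·355.2500 = 9414.1250
edge 4: (7,31.5)→(2,17.5)  cross = 7·17.5 − 2·31.5 = 59.5000; (r_i+r_j)·cross = 9·59.5000 = 535.5000
Σcross = 408.7500 → A = |Σcross|/2 = 204.3750 mm²
Σ(r_i+r_j)·cross = 11146.1250 → first moment M = |Σ|/6 = 1857.6875
R_c = M/A = 1857.6875/204.3750 = 9.0896 mm
θ = 55° = 0.959931 rad
V = θ·R_c·A = 0.959931·9.0896·204.3750 = 1783.252 mm³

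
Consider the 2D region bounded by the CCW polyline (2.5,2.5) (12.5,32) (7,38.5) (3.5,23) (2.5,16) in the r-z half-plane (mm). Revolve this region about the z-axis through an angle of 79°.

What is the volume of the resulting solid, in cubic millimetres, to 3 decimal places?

Volume = 1343.306 mm³

Profile (r,z), 5 vertices: (2.5,2.5) (12.5,32) (7,38.5) (3.5,23) (2.5,16)
edge 0: (2.5,2.5)→(12.5,32)  cross = 2.5·32 − 12.5·2.5 = 48.7500; (r_i+r_j)·cross = 15·48.7500 = 731.2500
edge 1: (12.5,32)→(7,38.5)  cross = 12.5·38.5 − 7·32 = 257.2500; (r_i+r_j)·cross = 19.5·257.2500 = 5016.3750
edge 2: (7,38.5)→(3.5,23)  cross = 7·23 − 3.5·38.5 = 26.2500; (r_i+r_j)·cross = 10.5·26.2500 = 275.6250
edge 3: (3.5,23)→(2.5,16)  cross = 3.5·16 − 2.5·23 = -1.5000; (r_i+r_j)·cross = 6·-1.5000 = -9.0000
edge 4: (2.5,16)→(2.5,2.5)  cross = 2.5·2.5 − 2.5·16 = -33.7500; (r_i+r_j)·cross = 5·-33.7500 = -168.7500
Σcross = 297.0000 → A = |Σcross|/2 = 148.5000 mm²
Σ(r_i+r_j)·cross = 5845.5000 → first moment M = |Σ|/6 = 974.2500
R_c = M/A = 974.2500/148.5000 = 6.5606 mm
θ = 79° = 1.378810 rad
V = θ·R_c·A = 1.378810·6.5606·148.5000 = 1343.306 mm³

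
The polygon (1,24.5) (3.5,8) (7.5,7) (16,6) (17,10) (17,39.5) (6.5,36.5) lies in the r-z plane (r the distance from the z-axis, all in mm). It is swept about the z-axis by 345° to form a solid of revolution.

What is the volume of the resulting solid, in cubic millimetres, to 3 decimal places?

Volume = 26211.971 mm³

Profile (r,z), 7 vertices: (1,24.5) (3.5,8) (7.5,7) (16,6) (17,10) (17,39.5) (6.5,36.5)
edge 0: (1,24.5)→(3.5,8)  cross = 1·8 − 3.5·24.5 = -77.7500; (r_i+r_j)·cross = 4.5·-77.7500 = -349.8750
edge 1: (3.5,8)→(7.5,7)  cross = 3.5·7 − 7.5·8 = -35.5000; (r_i+r_j)·cross = 11·-35.5000 = -390.5000
edge 2: (7.5,7)→(16,6)  cross = 7.5·6 − 16·7 = -67.0000; (r_i+r_j)·cross = 23.5·-67.0000 = -1574.5000
edge 3: (16,6)→(17,10)  cross = 16·10 − 17·6 = 58.0000; (r_i+r_j)·cross = 33·58.0000 = 1914.0000
edge 4: (17,10)→(17,39.5)  cross = 17·39.5 − 17·10 = 501.5000; (r_i+r_j)·cross = 34·501.5000 = 17051.0000
edge 5: (17,39.5)→(6.5,36.5)  cross = 17·36.5 − 6.5·39.5 = 363.7500; (r_i+r_j)·cross = 23.5·363.7500 = 8548.1250
edge 6: (6.5,36.5)→(1,24.5)  cross = 6.5·24.5 − 1·36.5 = 122.7500; (r_i+r_j)·cross = 7.5·122.7500 = 920.6250
Σcross = 865.7500 → A = |Σcross|/2 = 432.8750 mm²
Σ(r_i+r_j)·cross = 26118.8750 → first moment M = |Σ|/6 = 4353.1458
R_c = M/A = 4353.1458/432.8750 = 10.0564 mm
θ = 345° = 6.021386 rad
V = θ·R_c·A = 6.021386·10.0564·432.8750 = 26211.971 mm³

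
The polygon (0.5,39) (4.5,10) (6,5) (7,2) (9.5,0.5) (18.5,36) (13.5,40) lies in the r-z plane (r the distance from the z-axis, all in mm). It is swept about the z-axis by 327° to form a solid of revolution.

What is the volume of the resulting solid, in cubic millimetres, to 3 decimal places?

Volume = 21625.633 mm³

Profile (r,z), 7 vertices: (0.5,39) (4.5,10) (6,5) (7,2) (9.5,0.5) (18.5,36) (13.5,40)
edge 0: (0.5,39)→(4.5,10)  cross = 0.5·10 − 4.5·39 = -170.5000; (r_i+r_j)·cross = 5·-170.5000 = -852.5000
edge 1: (4.5,10)→(6,5)  cross = 4.5·5 − 6·10 = -37.5000; (r_i+r_j)·cross = 10.5·-37.5000 = -393.7500
edge 2: (6,5)→(7,2)  cross = 6·2 − 7·5 = -23.0000; (r_i+r_j)·cross = 13·-23.0000 = -299.0000
edge 3: (7,2)→(9.5,0.5)  cross = 7·0.5 − 9.5·2 = -15.5000; (r_i+r_j)·cross = 16.5·-15.5000 = -255.7500
edge 4: (9.5,0.5)→(18.5,36)  cross = 9.5·36 − 18.5·0.5 = 332.7500; (r_i+r_j)·cross = 28·332.7500 = 9317.0000
edge 5: (18.5,36)→(13.5,40)  cross = 18.5·40 − 13.5·36 = 254.0000; (r_i+r_j)·cross = 32·254.0000 = 8128.0000
edge 6: (13.5,40)→(0.5,39)  cross = 13.5·39 − 0.5·40 = 506.5000; (r_i+r_j)·cross = 14·506.5000 = 7091.0000
Σcross = 846.7500 → A = |Σcross|/2 = 423.3750 mm²
Σ(r_i+r_j)·cross = 22735.0000 → first moment M = |Σ|/6 = 3789.1667
R_c = M/A = 3789.1667/423.3750 = 8.9499 mm
θ = 327° = 5.707227 rad
V = θ·R_c·A = 5.707227·8.9499·423.3750 = 21625.633 mm³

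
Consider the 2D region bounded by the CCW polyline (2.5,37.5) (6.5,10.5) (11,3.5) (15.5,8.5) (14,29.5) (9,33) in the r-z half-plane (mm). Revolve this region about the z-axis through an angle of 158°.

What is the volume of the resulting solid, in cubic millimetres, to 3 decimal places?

Profile (r,z), 6 vertices: (2.5,37.5) (6.5,10.5) (11,3.5) (15.5,8.5) (14,29.5) (9,33)
edge 0: (2.5,37.5)→(6.5,10.5)  cross = 2.5·10.5 − 6.5·37.5 = -217.5000; (r_i+r_j)·cross = 9·-217.5000 = -1957.5000
edge 1: (6.5,10.5)→(11,3.5)  cross = 6.5·3.5 − 11·10.5 = -92.7500; (r_i+r_j)·cross = 17.5·-92.7500 = -1623.1250
edge 2: (11,3.5)→(15.5,8.5)  cross = 11·8.5 − 15.5·3.5 = 39.2500; (r_i+r_j)·cross = 26.5·39.2500 = 1040.1250
edge 3: (15.5,8.5)→(14,29.5)  cross = 15.5·29.5 − 14·8.5 = 338.2500; (r_i+r_j)·cross = 29.5·338.2500 = 9978.3750
edge 4: (14,29.5)→(9,33)  cross = 14·33 − 9·29.5 = 196.5000; (r_i+r_j)·cross = 23·196.5000 = 4519.5000
edge 5: (9,33)→(2.5,37.5)  cross = 9·37.5 − 2.5·33 = 255.0000; (r_i+r_j)·cross = 11.5·255.0000 = 2932.5000
Σcross = 518.7500 → A = |Σcross|/2 = 259.3750 mm²
Σ(r_i+r_j)·cross = 14889.8750 → first moment M = |Σ|/6 = 2481.6458
R_c = M/A = 2481.6458/259.3750 = 9.5678 mm
θ = 158° = 2.757620 rad
V = θ·R_c·A = 2.757620·9.5678·259.3750 = 6843.437 mm³

Volume = 6843.437 mm³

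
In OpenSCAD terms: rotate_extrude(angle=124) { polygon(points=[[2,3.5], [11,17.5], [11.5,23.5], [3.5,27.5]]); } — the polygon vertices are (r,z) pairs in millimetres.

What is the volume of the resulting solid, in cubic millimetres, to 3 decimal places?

Volume = 1629.468 mm³

Profile (r,z), 4 vertices: (2,3.5) (11,17.5) (11.5,23.5) (3.5,27.5)
edge 0: (2,3.5)→(11,17.5)  cross = 2·17.5 − 11·3.5 = -3.5000; (r_i+r_j)·cross = 13·-3.5000 = -45.5000
edge 1: (11,17.5)→(11.5,23.5)  cross = 11·23.5 − 11.5·17.5 = 57.2500; (r_i+r_j)·cross = 22.5·57.2500 = 1288.1250
edge 2: (11.5,23.5)→(3.5,27.5)  cross = 11.5·27.5 − 3.5·23.5 = 234.0000; (r_i+r_j)·cross = 15·234.0000 = 3510.0000
edge 3: (3.5,27.5)→(2,3.5)  cross = 3.5·3.5 − 2·27.5 = -42.7500; (r_i+r_j)·cross = 5.5·-42.7500 = -235.1250
Σcross = 245.0000 → A = |Σcross|/2 = 122.5000 mm²
Σ(r_i+r_j)·cross = 4517.5000 → first moment M = |Σ|/6 = 752.9167
R_c = M/A = 752.9167/122.5000 = 6.1463 mm
θ = 124° = 2.164208 rad
V = θ·R_c·A = 2.164208·6.1463·122.5000 = 1629.468 mm³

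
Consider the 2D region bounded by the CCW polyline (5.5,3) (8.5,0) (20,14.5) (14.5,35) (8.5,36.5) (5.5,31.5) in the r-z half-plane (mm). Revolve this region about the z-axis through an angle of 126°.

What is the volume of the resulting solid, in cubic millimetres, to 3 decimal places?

Profile (r,z), 6 vertices: (5.5,3) (8.5,0) (20,14.5) (14.5,35) (8.5,36.5) (5.5,31.5)
edge 0: (5.5,3)→(8.5,0)  cross = 5.5·0 − 8.5·3 = -25.5000; (r_i+r_j)·cross = 14·-25.5000 = -357.0000
edge 1: (8.5,0)→(20,14.5)  cross = 8.5·14.5 − 20·0 = 123.2500; (r_i+r_j)·cross = 28.5·123.2500 = 3512.6250
edge 2: (20,14.5)→(14.5,35)  cross = 20·35 − 14.5·14.5 = 489.7500; (r_i+r_j)·cross = 34.5·489.7500 = 16896.3750
edge 3: (14.5,35)→(8.5,36.5)  cross = 14.5·36.5 − 8.5·35 = 231.7500; (r_i+r_j)·cross = 23·231.7500 = 5330.2500
edge 4: (8.5,36.5)→(5.5,31.5)  cross = 8.5·31.5 − 5.5·36.5 = 67.0000; (r_i+r_j)·cross = 14·67.0000 = 938.0000
edge 5: (5.5,31.5)→(5.5,3)  cross = 5.5·3 − 5.5·31.5 = -156.7500; (r_i+r_j)·cross = 11·-156.7500 = -1724.2500
Σcross = 729.5000 → A = |Σcross|/2 = 364.7500 mm²
Σ(r_i+r_j)·cross = 24596.0000 → first moment M = |Σ|/6 = 4099.3333
R_c = M/A = 4099.3333/364.7500 = 11.2387 mm
θ = 126° = 2.199115 rad
V = θ·R_c·A = 2.199115·11.2387·364.7500 = 9014.905 mm³

Volume = 9014.905 mm³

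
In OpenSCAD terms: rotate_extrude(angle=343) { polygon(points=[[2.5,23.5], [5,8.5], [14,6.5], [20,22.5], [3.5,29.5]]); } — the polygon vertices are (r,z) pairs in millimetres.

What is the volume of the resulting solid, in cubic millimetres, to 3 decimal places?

Profile (r,z), 5 vertices: (2.5,23.5) (5,8.5) (14,6.5) (20,22.5) (3.5,29.5)
edge 0: (2.5,23.5)→(5,8.5)  cross = 2.5·8.5 − 5·23.5 = -96.2500; (r_i+r_j)·cross = 7.5·-96.2500 = -721.8750
edge 1: (5,8.5)→(14,6.5)  cross = 5·6.5 − 14·8.5 = -86.5000; (r_i+r_j)·cross = 19·-86.5000 = -1643.5000
edge 2: (14,6.5)→(20,22.5)  cross = 14·22.5 − 20·6.5 = 185.0000; (r_i+r_j)·cross = 34·185.0000 = 6290.0000
edge 3: (20,22.5)→(3.5,29.5)  cross = 20·29.5 − 3.5·22.5 = 511.2500; (r_i+r_j)·cross = 23.5·511.2500 = 12014.3750
edge 4: (3.5,29.5)→(2.5,23.5)  cross = 3.5·23.5 − 2.5·29.5 = 8.5000; (r_i+r_j)·cross = 6·8.5000 = 51.0000
Σcross = 522.0000 → A = |Σcross|/2 = 261.0000 mm²
Σ(r_i+r_j)·cross = 15990.0000 → first moment M = |Σ|/6 = 2665.0000
R_c = M/A = 2665.0000/261.0000 = 10.2107 mm
θ = 343° = 5.986479 rad
V = θ·R_c·A = 5.986479·10.2107·261.0000 = 15953.967 mm³

Volume = 15953.967 mm³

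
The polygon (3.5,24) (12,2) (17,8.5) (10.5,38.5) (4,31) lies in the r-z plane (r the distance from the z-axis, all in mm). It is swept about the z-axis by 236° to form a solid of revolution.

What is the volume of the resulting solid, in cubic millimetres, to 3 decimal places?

Profile (r,z), 5 vertices: (3.5,24) (12,2) (17,8.5) (10.5,38.5) (4,31)
edge 0: (3.5,24)→(12,2)  cross = 3.5·2 − 12·24 = -281.0000; (r_i+r_j)·cross = 15.5·-281.0000 = -4355.5000
edge 1: (12,2)→(17,8.5)  cross = 12·8.5 − 17·2 = 68.0000; (r_i+r_j)·cross = 29·68.0000 = 1972.0000
edge 2: (17,8.5)→(10.5,38.5)  cross = 17·38.5 − 10.5·8.5 = 565.2500; (r_i+r_j)·cross = 27.5·565.2500 = 15544.3750
edge 3: (10.5,38.5)→(4,31)  cross = 10.5·31 − 4·38.5 = 171.5000; (r_i+r_j)·cross = 14.5·171.5000 = 2486.7500
edge 4: (4,31)→(3.5,24)  cross = 4·24 − 3.5·31 = -12.5000; (r_i+r_j)·cross = 7.5·-12.5000 = -93.7500
Σcross = 511.2500 → A = |Σcross|/2 = 255.6250 mm²
Σ(r_i+r_j)·cross = 15553.8750 → first moment M = |Σ|/6 = 2592.3125
R_c = M/A = 2592.3125/255.6250 = 10.1411 mm
θ = 236° = 4.118977 rad
V = θ·R_c·A = 4.118977·10.1411·255.6250 = 10677.676 mm³

Volume = 10677.676 mm³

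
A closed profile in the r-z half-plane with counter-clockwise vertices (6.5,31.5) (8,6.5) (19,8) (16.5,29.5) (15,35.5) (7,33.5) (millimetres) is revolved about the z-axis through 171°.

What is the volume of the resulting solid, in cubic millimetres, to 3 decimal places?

Volume = 10297.254 mm³

Profile (r,z), 6 vertices: (6.5,31.5) (8,6.5) (19,8) (16.5,29.5) (15,35.5) (7,33.5)
edge 0: (6.5,31.5)→(8,6.5)  cross = 6.5·6.5 − 8·31.5 = -209.7500; (r_i+r_j)·cross = 14.5·-209.7500 = -3041.3750
edge 1: (8,6.5)→(19,8)  cross = 8·8 − 19·6.5 = -59.5000; (r_i+r_j)·cross = 27·-59.5000 = -1606.5000
edge 2: (19,8)→(16.5,29.5)  cross = 19·29.5 − 16.5·8 = 428.5000; (r_i+r_j)·cross = 35.5·428.5000 = 15211.7500
edge 3: (16.5,29.5)→(15,35.5)  cross = 16.5·35.5 − 15·29.5 = 143.2500; (r_i+r_j)·cross = 31.5·143.2500 = 4512.3750
edge 4: (15,35.5)→(7,33.5)  cross = 15·33.5 − 7·35.5 = 254.0000; (r_i+r_j)·cross = 22·254.0000 = 5588.0000
edge 5: (7,33.5)→(6.5,31.5)  cross = 7·31.5 − 6.5·33.5 = 2.7500; (r_i+r_j)·cross = 13.5·2.7500 = 37.1250
Σcross = 559.2500 → A = |Σcross|/2 = 279.6250 mm²
Σ(r_i+r_j)·cross = 20701.3750 → first moment M = |Σ|/6 = 3450.2292
R_c = M/A = 3450.2292/279.6250 = 12.3388 mm
θ = 171° = 2.984513 rad
V = θ·R_c·A = 2.984513·12.3388·279.6250 = 10297.254 mm³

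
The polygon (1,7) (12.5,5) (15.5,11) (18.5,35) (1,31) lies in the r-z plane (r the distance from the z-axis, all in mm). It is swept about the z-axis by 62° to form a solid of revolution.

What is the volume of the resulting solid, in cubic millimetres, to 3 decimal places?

Profile (r,z), 5 vertices: (1,7) (12.5,5) (15.5,11) (18.5,35) (1,31)
edge 0: (1,7)→(12.5,5)  cross = 1·5 − 12.5·7 = -82.5000; (r_i+r_j)·cross = 13.5·-82.5000 = -1113.7500
edge 1: (12.5,5)→(15.5,11)  cross = 12.5·11 − 15.5·5 = 60.0000; (r_i+r_j)·cross = 28·60.0000 = 1680.0000
edge 2: (15.5,11)→(18.5,35)  cross = 15.5·35 − 18.5·11 = 339.0000; (r_i+r_j)·cross = 34·339.0000 = 11526.0000
edge 3: (18.5,35)→(1,31)  cross = 18.5·31 − 1·35 = 538.5000; (r_i+r_j)·cross = 19.5·538.5000 = 10500.7500
edge 4: (1,31)→(1,7)  cross = 1·7 − 1·31 = -24.0000; (r_i+r_j)·cross = 2·-24.0000 = -48.0000
Σcross = 831.0000 → A = |Σcross|/2 = 415.5000 mm²
Σ(r_i+r_j)·cross = 22545.0000 → first moment M = |Σ|/6 = 3757.5000
R_c = M/A = 3757.5000/415.5000 = 9.0433 mm
θ = 62° = 1.082104 rad
V = θ·R_c·A = 1.082104·9.0433·415.5000 = 4066.006 mm³

Volume = 4066.006 mm³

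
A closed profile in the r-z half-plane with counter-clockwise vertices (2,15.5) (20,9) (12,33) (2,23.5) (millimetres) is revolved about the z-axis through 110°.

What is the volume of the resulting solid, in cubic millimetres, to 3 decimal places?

Profile (r,z), 4 vertices: (2,15.5) (20,9) (12,33) (2,23.5)
edge 0: (2,15.5)→(20,9)  cross = 2·9 − 20·15.5 = -292.0000; (r_i+r_j)·cross = 22·-292.0000 = -6424.0000
edge 1: (20,9)→(12,33)  cross = 20·33 − 12·9 = 552.0000; (r_i+r_j)·cross = 32·552.0000 = 17664.0000
edge 2: (12,33)→(2,23.5)  cross = 12·23.5 − 2·33 = 216.0000; (r_i+r_j)·cross = 14·216.0000 = 3024.0000
edge 3: (2,23.5)→(2,15.5)  cross = 2·15.5 − 2·23.5 = -16.0000; (r_i+r_j)·cross = 4·-16.0000 = -64.0000
Σcross = 460.0000 → A = |Σcross|/2 = 230.0000 mm²
Σ(r_i+r_j)·cross = 14200.0000 → first moment M = |Σ|/6 = 2366.6667
R_c = M/A = 2366.6667/230.0000 = 10.2899 mm
θ = 110° = 1.919862 rad
V = θ·R_c·A = 1.919862·10.2899·230.0000 = 4543.674 mm³

Volume = 4543.674 mm³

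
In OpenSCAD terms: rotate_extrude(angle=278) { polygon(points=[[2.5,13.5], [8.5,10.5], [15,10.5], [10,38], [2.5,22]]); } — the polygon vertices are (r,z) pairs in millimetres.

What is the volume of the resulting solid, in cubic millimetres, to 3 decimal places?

Profile (r,z), 5 vertices: (2.5,13.5) (8.5,10.5) (15,10.5) (10,38) (2.5,22)
edge 0: (2.5,13.5)→(8.5,10.5)  cross = 2.5·10.5 − 8.5·13.5 = -88.5000; (r_i+r_j)·cross = 11·-88.5000 = -973.5000
edge 1: (8.5,10.5)→(15,10.5)  cross = 8.5·10.5 − 15·10.5 = -68.2500; (r_i+r_j)·cross = 23.5·-68.2500 = -1603.8750
edge 2: (15,10.5)→(10,38)  cross = 15·38 − 10·10.5 = 465.0000; (r_i+r_j)·cross = 25·465.0000 = 11625.0000
edge 3: (10,38)→(2.5,22)  cross = 10·22 − 2.5·38 = 125.0000; (r_i+r_j)·cross = 12.5·125.0000 = 1562.5000
edge 4: (2.5,22)→(2.5,13.5)  cross = 2.5·13.5 − 2.5·22 = -21.2500; (r_i+r_j)·cross = 5·-21.2500 = -106.2500
Σcross = 412.0000 → A = |Σcross|/2 = 206.0000 mm²
Σ(r_i+r_j)·cross = 10503.8750 → first moment M = |Σ|/6 = 1750.6458
R_c = M/A = 1750.6458/206.0000 = 8.4983 mm
θ = 278° = 4.852015 rad
V = θ·R_c·A = 4.852015·8.4983·206.0000 = 8494.160 mm³

Volume = 8494.160 mm³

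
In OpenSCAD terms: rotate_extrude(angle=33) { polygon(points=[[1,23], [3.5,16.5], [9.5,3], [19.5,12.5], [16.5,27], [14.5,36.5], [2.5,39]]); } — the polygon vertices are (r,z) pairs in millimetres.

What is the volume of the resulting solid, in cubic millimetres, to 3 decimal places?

Volume = 2471.559 mm³

Profile (r,z), 7 vertices: (1,23) (3.5,16.5) (9.5,3) (19.5,12.5) (16.5,27) (14.5,36.5) (2.5,39)
edge 0: (1,23)→(3.5,16.5)  cross = 1·16.5 − 3.5·23 = -64.0000; (r_i+r_j)·cross = 4.5·-64.0000 = -288.0000
edge 1: (3.5,16.5)→(9.5,3)  cross = 3.5·3 − 9.5·16.5 = -146.2500; (r_i+r_j)·cross = 13·-146.2500 = -1901.2500
edge 2: (9.5,3)→(19.5,12.5)  cross = 9.5·12.5 − 19.5·3 = 60.2500; (r_i+r_j)·cross = 29·60.2500 = 1747.2500
edge 3: (19.5,12.5)→(16.5,27)  cross = 19.5·27 − 16.5·12.5 = 320.2500; (r_i+r_j)·cross = 36·320.2500 = 11529.0000
edge 4: (16.5,27)→(14.5,36.5)  cross = 16.5·36.5 − 14.5·27 = 210.7500; (r_i+r_j)·cross = 31·210.7500 = 6533.2500
edge 5: (14.5,36.5)→(2.5,39)  cross = 14.5·39 − 2.5·36.5 = 474.2500; (r_i+r_j)·cross = 17·474.2500 = 8062.2500
edge 6: (2.5,39)→(1,23)  cross = 2.5·23 − 1·39 = 18.5000; (r_i+r_j)·cross = 3.5·18.5000 = 64.7500
Σcross = 873.7500 → A = |Σcross|/2 = 436.8750 mm²
Σ(r_i+r_j)·cross = 25747.2500 → first moment M = |Σ|/6 = 4291.2083
R_c = M/A = 4291.2083/436.8750 = 9.8225 mm
θ = 33° = 0.575959 rad
V = θ·R_c·A = 0.575959·9.8225·436.8750 = 2471.559 mm³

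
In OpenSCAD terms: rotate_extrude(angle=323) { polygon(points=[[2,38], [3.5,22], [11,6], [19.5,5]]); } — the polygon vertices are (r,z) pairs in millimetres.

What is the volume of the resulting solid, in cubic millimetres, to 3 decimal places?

Volume = 9519.242 mm³

Profile (r,z), 4 vertices: (2,38) (3.5,22) (11,6) (19.5,5)
edge 0: (2,38)→(3.5,22)  cross = 2·22 − 3.5·38 = -89.0000; (r_i+r_j)·cross = 5.5·-89.0000 = -489.5000
edge 1: (3.5,22)→(11,6)  cross = 3.5·6 − 11·22 = -221.0000; (r_i+r_j)·cross = 14.5·-221.0000 = -3204.5000
edge 2: (11,6)→(19.5,5)  cross = 11·5 − 19.5·6 = -62.0000; (r_i+r_j)·cross = 30.5·-62.0000 = -1891.0000
edge 3: (19.5,5)→(2,38)  cross = 19.5·38 − 2·5 = 731.0000; (r_i+r_j)·cross = 21.5·731.0000 = 15716.5000
Σcross = 359.0000 → A = |Σcross|/2 = 179.5000 mm²
Σ(r_i+r_j)·cross = 10131.5000 → first moment M = |Σ|/6 = 1688.5833
R_c = M/A = 1688.5833/179.5000 = 9.4071 mm
θ = 323° = 5.637413 rad
V = θ·R_c·A = 5.637413·9.4071·179.5000 = 9519.242 mm³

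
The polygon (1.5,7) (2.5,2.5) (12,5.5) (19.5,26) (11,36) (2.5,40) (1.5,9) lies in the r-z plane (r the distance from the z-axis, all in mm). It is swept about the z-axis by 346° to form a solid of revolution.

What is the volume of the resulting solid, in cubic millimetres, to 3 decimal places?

Profile (r,z), 7 vertices: (1.5,7) (2.5,2.5) (12,5.5) (19.5,26) (11,36) (2.5,40) (1.5,9)
edge 0: (1.5,7)→(2.5,2.5)  cross = 1.5·2.5 − 2.5·7 = -13.7500; (r_i+r_j)·cross = 4·-13.7500 = -55.0000
edge 1: (2.5,2.5)→(12,5.5)  cross = 2.5·5.5 − 12·2.5 = -16.2500; (r_i+r_j)·cross = 14.5·-16.2500 = -235.6250
edge 2: (12,5.5)→(19.5,26)  cross = 12·26 − 19.5·5.5 = 204.7500; (r_i+r_j)·cross = 31.5·204.7500 = 6449.6250
edge 3: (19.5,26)→(11,36)  cross = 19.5·36 − 11·26 = 416.0000; (r_i+r_j)·cross = 30.5·416.0000 = 12688.0000
edge 4: (11,36)→(2.5,40)  cross = 11·40 − 2.5·36 = 350.0000; (r_i+r_j)·cross = 13.5·350.0000 = 4725.0000
edge 5: (2.5,40)→(1.5,9)  cross = 2.5·9 − 1.5·40 = -37.5000; (r_i+r_j)·cross = 4·-37.5000 = -150.0000
edge 6: (1.5,9)→(1.5,7)  cross = 1.5·7 − 1.5·9 = -3.0000; (r_i+r_j)·cross = 3·-3.0000 = -9.0000
Σcross = 900.2500 → A = |Σcross|/2 = 450.1250 mm²
Σ(r_i+r_j)·cross = 23413.0000 → first moment M = |Σ|/6 = 3902.1667
R_c = M/A = 3902.1667/450.1250 = 8.6691 mm
θ = 346° = 6.038839 rad
V = θ·R_c·A = 6.038839·8.6691·450.1250 = 23564.557 mm³

Volume = 23564.557 mm³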